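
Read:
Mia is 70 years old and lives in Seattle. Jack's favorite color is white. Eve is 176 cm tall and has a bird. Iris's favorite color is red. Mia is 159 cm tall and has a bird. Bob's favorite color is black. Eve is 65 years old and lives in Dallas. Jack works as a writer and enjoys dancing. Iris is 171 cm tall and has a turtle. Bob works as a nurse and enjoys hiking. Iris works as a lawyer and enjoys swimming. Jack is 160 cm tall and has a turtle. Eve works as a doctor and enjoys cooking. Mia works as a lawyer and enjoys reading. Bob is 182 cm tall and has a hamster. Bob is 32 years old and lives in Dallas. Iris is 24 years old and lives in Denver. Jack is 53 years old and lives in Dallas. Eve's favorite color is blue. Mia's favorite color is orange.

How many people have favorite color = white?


Count: 1

1


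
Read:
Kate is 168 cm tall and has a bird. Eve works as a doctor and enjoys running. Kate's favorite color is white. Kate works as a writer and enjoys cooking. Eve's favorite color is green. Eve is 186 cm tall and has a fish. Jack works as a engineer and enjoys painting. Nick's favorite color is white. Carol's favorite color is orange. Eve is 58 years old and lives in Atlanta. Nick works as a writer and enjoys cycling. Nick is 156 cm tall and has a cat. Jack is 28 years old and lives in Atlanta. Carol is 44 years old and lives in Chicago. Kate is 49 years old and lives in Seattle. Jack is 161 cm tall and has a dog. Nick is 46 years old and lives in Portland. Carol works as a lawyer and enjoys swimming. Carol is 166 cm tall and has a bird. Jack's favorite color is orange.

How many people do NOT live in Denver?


Not in Denver: 5

5


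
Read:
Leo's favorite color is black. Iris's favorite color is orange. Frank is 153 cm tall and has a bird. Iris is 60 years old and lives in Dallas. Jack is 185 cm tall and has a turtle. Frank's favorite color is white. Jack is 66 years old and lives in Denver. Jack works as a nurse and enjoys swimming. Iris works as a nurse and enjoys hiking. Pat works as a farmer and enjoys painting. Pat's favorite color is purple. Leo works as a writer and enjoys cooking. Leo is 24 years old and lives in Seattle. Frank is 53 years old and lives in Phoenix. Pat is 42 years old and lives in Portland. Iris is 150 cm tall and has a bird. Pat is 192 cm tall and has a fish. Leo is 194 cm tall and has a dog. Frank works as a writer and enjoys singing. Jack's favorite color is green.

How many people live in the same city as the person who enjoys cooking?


Person with hobby cooking is Leo, city Seattle. Count = 1

1


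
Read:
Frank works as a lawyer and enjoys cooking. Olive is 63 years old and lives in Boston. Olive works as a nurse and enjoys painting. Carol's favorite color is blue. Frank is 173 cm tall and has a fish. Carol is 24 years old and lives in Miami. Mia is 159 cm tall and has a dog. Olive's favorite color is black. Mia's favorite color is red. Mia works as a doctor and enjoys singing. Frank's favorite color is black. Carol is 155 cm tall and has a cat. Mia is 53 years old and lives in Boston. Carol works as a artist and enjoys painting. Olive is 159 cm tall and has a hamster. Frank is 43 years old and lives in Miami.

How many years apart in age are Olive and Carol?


63 vs 24, diff = 39

39


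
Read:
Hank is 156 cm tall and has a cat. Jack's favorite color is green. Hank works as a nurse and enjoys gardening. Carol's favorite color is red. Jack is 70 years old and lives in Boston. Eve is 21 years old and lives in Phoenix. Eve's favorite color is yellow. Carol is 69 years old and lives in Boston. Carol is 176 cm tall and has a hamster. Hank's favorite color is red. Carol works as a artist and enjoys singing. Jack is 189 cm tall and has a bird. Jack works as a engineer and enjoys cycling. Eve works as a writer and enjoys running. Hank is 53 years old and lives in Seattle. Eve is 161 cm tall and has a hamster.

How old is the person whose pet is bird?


Person with pet=bird is Jack, age 70

70


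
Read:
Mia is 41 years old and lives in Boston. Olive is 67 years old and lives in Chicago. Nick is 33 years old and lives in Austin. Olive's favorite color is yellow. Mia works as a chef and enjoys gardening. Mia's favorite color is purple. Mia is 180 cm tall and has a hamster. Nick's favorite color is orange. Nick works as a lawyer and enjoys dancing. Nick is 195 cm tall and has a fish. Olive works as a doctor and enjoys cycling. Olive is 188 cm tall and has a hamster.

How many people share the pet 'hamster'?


Count: 2

2


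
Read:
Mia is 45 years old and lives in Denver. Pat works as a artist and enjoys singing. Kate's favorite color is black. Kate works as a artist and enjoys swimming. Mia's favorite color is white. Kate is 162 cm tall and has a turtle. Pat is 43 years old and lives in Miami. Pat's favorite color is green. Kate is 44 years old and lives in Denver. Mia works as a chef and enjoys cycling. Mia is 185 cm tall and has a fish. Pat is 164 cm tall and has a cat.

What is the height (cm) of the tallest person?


Tallest: Mia at 185 cm

185


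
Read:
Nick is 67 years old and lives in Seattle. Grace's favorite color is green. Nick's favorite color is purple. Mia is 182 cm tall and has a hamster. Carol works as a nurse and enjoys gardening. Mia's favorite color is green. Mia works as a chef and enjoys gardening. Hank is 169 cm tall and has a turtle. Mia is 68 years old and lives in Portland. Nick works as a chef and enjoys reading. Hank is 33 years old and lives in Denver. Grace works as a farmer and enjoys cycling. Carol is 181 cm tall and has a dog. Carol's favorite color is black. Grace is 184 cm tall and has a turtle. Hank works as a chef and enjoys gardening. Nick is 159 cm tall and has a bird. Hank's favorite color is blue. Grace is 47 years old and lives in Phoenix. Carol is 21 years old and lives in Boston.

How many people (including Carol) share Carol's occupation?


Carol is a nurse. Count = 1

1


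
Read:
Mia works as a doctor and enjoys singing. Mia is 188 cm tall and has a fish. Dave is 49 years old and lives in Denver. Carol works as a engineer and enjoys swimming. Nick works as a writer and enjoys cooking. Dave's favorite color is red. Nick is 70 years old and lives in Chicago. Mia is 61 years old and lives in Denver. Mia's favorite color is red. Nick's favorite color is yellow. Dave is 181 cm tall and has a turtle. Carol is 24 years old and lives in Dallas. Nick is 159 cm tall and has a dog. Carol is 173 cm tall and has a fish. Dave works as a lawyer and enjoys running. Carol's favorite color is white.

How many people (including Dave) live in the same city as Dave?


Dave lives in Denver. Count = 2

2


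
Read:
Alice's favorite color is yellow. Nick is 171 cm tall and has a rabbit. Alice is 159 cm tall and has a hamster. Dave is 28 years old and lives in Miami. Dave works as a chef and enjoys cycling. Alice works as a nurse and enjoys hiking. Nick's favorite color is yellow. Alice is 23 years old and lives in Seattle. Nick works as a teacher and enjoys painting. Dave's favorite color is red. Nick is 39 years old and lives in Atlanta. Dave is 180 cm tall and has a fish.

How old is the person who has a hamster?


Person with hamster is Alice, age 23

23


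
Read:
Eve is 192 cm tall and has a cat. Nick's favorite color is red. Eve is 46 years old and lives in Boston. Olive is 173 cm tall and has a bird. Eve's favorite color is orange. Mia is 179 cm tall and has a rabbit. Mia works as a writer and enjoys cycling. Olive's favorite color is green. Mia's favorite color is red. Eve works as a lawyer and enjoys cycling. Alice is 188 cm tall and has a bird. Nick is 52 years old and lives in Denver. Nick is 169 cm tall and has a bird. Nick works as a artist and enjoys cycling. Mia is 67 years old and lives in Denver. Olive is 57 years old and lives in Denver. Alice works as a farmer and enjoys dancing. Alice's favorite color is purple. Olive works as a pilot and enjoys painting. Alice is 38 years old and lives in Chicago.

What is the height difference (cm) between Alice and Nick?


|188 - 169| = 19

19


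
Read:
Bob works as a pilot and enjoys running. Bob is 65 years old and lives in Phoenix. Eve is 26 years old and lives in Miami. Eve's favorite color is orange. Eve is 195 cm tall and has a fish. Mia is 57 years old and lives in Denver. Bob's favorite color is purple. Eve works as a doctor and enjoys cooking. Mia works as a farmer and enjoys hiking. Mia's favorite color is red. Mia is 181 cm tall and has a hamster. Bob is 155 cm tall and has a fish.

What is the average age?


Sum=148, n=3, avg=49.33

49.33


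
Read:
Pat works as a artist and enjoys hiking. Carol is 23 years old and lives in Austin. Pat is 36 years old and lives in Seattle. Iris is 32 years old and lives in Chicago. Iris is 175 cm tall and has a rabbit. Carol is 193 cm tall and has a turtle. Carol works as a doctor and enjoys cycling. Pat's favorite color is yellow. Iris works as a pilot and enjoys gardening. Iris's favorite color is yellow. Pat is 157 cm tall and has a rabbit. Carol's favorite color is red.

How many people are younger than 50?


Filter: 3

3


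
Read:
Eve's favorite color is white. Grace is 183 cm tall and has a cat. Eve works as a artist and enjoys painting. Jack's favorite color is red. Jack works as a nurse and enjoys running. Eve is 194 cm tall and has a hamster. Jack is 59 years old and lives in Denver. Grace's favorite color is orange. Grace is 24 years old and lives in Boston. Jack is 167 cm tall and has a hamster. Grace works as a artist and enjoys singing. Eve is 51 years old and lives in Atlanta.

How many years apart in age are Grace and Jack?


24 vs 59, diff = 35

35


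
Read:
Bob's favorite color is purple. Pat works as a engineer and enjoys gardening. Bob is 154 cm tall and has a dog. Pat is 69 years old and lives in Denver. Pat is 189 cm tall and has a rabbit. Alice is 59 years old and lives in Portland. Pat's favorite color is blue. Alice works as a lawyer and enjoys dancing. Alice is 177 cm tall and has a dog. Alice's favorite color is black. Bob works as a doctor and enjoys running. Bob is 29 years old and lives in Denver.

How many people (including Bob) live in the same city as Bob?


Bob lives in Denver. Count = 2

2


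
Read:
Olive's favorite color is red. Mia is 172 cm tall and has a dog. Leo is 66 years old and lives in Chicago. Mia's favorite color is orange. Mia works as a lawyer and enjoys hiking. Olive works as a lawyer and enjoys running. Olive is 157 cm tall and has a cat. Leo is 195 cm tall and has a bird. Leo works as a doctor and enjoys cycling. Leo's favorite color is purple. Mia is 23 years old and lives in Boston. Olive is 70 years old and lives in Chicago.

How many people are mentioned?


People: Leo, Mia, Olive. Count = 3

3


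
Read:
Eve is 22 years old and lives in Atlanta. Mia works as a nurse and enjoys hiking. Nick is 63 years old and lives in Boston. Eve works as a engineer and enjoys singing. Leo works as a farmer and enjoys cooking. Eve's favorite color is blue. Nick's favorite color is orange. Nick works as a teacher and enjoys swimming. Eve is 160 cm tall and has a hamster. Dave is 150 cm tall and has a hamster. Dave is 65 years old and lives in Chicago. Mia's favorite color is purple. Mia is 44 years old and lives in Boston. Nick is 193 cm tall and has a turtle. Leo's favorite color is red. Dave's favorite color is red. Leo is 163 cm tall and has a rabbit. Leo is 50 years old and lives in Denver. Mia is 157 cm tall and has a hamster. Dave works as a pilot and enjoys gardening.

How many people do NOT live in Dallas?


Not in Dallas: 5

5


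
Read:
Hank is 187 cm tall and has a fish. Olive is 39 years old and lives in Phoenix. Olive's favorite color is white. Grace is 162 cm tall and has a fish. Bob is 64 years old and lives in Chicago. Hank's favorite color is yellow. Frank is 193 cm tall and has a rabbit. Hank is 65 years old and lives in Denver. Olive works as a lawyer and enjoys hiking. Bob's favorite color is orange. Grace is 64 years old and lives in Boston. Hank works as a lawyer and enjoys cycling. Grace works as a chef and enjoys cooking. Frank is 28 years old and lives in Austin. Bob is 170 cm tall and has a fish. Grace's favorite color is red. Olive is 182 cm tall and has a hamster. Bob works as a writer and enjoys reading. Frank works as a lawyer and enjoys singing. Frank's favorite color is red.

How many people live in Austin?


Count in Austin: 1

1


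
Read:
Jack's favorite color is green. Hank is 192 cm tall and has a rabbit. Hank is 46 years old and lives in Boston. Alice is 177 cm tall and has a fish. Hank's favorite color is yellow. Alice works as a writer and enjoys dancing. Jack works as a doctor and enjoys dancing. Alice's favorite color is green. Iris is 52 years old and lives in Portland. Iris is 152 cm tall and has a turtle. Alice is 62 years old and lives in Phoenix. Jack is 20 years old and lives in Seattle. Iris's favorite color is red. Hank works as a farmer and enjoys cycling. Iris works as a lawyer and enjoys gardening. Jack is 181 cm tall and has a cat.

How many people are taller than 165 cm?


Taller than 165: 3

3


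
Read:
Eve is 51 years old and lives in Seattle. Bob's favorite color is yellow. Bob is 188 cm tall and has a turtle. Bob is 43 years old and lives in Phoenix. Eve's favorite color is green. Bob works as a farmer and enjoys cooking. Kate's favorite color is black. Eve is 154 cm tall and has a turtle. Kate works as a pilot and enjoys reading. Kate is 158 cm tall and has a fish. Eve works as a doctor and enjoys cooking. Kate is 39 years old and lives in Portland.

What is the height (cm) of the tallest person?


Tallest: Bob at 188 cm

188


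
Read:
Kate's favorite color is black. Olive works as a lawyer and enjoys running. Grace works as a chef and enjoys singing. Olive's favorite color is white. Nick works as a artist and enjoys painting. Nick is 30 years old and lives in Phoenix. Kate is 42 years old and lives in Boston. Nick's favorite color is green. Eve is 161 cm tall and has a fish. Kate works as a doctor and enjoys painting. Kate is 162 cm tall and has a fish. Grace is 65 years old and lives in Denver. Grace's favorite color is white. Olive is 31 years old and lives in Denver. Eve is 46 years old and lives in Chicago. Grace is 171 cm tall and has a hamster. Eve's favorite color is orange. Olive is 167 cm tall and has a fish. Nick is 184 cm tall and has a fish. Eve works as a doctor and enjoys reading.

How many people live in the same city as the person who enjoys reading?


Person with hobby reading is Eve, city Chicago. Count = 1

1


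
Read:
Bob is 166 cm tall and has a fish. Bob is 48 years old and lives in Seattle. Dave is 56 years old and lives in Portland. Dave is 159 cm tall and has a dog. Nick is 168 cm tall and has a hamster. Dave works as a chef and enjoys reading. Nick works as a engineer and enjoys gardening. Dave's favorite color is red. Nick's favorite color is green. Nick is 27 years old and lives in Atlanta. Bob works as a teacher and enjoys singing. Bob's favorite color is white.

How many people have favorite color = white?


Count: 1

1


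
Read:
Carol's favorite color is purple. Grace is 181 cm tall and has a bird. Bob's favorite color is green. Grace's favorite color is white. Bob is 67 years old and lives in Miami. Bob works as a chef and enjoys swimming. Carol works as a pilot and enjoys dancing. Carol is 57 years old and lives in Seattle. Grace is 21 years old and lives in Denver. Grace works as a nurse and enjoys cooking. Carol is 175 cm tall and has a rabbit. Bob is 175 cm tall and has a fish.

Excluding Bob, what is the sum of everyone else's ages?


Sum (excluding Bob): 78

78


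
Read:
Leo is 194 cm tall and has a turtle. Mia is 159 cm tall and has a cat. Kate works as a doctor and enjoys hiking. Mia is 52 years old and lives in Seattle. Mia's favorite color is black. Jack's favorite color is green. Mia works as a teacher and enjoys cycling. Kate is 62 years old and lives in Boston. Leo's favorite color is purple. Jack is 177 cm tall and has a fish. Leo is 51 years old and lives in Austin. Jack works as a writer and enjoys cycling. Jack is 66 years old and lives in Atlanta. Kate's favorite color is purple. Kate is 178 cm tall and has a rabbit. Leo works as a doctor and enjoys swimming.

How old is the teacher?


The teacher is Mia, age 52

52


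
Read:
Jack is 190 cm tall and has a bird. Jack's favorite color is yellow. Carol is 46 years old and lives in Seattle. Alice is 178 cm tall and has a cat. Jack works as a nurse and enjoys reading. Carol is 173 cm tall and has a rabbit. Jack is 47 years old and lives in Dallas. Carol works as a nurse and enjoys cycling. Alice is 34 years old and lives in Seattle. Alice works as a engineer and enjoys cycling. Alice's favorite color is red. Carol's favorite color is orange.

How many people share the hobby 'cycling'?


Count: 2

2


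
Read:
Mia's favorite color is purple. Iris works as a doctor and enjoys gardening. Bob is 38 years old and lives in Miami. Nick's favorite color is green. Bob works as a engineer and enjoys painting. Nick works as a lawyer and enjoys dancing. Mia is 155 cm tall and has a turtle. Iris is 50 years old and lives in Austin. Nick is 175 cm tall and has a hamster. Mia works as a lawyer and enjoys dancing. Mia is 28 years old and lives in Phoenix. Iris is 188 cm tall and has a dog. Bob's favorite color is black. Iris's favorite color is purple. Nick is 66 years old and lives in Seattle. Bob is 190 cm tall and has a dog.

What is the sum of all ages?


66+28+38+50 = 182

182


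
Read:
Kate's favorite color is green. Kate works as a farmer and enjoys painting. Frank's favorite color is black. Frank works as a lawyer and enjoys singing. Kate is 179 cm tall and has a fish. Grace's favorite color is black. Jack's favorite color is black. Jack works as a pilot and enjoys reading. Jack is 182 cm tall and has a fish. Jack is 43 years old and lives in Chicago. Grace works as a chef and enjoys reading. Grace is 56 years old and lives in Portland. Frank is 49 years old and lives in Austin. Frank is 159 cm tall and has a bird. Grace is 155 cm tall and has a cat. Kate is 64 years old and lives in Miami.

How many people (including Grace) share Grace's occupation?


Grace is a chef. Count = 1

1


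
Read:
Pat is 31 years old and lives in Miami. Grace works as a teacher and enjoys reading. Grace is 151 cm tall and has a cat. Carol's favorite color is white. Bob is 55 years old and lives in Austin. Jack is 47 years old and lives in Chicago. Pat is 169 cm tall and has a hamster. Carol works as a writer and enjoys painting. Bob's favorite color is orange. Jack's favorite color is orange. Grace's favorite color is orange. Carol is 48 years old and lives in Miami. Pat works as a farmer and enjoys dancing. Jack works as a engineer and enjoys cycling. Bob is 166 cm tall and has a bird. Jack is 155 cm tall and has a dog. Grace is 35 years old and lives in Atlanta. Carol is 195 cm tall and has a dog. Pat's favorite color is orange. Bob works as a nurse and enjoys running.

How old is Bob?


Bob is 55 years old

55


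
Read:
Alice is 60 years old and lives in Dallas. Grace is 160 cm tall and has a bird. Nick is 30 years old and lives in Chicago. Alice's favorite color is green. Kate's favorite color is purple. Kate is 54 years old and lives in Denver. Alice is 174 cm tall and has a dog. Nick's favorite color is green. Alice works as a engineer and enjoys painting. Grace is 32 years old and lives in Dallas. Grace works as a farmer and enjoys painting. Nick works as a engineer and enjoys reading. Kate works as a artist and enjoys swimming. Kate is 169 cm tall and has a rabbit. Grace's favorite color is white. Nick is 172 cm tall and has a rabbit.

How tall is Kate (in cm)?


Kate is 169 cm tall

169


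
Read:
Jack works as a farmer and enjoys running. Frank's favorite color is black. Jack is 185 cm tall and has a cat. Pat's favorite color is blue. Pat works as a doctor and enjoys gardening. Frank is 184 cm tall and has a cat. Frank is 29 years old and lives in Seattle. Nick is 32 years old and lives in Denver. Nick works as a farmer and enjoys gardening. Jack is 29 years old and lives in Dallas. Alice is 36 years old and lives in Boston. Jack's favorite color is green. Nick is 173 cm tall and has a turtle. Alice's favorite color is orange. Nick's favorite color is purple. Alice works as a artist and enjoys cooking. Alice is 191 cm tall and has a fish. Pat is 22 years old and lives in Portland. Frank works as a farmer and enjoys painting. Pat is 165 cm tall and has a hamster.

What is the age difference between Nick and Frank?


|32 - 29| = 3

3


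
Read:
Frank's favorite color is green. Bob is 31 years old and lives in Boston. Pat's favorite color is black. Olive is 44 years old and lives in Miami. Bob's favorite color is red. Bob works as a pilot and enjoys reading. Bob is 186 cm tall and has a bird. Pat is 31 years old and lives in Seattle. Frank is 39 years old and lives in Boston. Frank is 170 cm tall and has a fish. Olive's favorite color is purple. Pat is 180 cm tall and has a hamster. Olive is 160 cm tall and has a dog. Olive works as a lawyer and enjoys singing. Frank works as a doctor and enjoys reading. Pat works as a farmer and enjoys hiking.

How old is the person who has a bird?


Person with bird is Bob, age 31

31


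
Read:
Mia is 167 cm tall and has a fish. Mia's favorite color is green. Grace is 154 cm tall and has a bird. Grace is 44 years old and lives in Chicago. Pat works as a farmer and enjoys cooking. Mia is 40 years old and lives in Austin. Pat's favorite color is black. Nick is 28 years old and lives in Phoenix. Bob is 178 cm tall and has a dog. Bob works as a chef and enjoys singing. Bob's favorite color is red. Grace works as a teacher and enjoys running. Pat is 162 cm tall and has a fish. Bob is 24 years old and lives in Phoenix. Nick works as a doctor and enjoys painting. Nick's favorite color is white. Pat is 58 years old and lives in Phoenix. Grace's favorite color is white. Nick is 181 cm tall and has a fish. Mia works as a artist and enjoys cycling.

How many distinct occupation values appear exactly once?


Unique occupation values: 5

5


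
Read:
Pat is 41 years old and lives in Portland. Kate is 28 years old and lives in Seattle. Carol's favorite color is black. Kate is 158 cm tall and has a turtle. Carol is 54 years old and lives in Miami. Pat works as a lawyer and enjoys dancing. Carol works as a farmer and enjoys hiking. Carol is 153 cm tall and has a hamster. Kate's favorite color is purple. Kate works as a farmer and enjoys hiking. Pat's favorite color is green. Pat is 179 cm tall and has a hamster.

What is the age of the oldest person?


Oldest: Carol at 54

54


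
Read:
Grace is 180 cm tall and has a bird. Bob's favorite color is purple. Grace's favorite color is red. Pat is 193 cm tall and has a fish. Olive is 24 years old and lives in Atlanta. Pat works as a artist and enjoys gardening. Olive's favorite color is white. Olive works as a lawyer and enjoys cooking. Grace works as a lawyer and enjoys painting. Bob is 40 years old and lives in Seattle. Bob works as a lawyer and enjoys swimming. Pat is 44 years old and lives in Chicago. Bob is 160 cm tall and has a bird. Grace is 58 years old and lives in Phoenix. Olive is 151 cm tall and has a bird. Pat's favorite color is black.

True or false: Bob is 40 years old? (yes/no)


Bob is actually 40. yes

yes


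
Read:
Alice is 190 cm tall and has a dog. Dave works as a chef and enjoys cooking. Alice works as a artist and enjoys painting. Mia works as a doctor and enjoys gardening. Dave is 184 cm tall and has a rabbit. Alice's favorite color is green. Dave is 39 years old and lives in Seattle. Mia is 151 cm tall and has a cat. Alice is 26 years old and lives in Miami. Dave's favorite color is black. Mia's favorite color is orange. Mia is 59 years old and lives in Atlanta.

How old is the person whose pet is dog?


Person with pet=dog is Alice, age 26

26


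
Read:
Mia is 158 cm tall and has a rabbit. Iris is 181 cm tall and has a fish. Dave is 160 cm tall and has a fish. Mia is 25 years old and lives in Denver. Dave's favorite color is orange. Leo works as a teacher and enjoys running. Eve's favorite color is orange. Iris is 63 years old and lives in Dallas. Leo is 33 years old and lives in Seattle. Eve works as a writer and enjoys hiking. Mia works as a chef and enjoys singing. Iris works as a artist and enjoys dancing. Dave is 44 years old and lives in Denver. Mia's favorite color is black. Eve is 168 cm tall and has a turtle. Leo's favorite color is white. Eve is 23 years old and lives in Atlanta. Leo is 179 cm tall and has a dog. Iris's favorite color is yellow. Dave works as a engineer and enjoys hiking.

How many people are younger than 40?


Filter: 3

3


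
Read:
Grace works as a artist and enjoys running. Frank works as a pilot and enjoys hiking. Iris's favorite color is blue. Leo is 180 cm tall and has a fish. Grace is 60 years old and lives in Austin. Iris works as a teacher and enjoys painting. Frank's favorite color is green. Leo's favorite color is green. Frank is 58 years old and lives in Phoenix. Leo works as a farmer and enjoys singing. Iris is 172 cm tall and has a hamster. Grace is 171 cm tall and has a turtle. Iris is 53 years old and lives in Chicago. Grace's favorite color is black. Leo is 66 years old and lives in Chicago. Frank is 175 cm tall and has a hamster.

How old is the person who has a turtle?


Person with turtle is Grace, age 60

60


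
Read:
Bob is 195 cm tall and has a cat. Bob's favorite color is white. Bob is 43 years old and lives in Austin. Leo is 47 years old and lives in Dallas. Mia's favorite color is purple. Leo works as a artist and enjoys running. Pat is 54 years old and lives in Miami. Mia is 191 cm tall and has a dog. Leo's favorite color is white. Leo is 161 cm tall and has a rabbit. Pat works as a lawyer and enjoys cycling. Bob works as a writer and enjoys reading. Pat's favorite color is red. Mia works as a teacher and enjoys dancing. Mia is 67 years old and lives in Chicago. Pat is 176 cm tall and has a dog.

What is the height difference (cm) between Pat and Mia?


|176 - 191| = 15

15


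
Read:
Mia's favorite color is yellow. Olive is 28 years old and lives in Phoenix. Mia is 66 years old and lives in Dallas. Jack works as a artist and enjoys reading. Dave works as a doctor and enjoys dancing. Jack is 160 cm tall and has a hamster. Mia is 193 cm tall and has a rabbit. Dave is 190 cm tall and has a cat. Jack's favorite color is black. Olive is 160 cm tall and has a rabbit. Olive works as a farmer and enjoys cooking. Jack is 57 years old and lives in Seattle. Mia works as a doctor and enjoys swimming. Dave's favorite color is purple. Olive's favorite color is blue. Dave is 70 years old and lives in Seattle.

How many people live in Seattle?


Count in Seattle: 2

2


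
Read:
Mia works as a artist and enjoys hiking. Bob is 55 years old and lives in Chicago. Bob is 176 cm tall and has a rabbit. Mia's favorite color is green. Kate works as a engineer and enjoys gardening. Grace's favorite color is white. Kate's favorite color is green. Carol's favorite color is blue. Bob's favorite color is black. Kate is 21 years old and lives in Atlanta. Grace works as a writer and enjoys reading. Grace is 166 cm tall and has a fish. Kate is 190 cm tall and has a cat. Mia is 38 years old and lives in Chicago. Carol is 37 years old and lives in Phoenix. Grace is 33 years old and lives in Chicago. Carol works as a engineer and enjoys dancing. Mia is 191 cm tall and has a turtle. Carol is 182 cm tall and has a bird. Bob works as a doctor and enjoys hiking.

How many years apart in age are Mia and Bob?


38 vs 55, diff = 17

17


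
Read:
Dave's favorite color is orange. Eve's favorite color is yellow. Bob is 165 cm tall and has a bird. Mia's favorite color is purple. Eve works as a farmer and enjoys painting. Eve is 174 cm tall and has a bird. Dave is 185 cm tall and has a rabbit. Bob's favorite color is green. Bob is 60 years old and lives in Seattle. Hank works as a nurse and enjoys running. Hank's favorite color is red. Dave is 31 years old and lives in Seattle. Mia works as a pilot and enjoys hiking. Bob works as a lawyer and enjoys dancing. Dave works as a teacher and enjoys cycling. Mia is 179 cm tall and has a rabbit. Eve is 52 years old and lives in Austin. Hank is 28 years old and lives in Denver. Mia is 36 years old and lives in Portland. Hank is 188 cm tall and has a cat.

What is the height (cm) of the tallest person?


Tallest: Hank at 188 cm

188


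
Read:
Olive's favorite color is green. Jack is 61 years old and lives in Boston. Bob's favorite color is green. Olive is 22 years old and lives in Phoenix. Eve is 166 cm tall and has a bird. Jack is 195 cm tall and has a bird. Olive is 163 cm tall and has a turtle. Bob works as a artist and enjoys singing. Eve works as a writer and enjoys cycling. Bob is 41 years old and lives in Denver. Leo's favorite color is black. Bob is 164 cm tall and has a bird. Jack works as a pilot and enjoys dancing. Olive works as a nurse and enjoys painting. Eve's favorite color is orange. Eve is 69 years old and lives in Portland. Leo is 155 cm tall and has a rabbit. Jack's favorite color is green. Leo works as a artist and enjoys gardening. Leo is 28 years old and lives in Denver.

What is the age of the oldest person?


Oldest: Eve at 69

69


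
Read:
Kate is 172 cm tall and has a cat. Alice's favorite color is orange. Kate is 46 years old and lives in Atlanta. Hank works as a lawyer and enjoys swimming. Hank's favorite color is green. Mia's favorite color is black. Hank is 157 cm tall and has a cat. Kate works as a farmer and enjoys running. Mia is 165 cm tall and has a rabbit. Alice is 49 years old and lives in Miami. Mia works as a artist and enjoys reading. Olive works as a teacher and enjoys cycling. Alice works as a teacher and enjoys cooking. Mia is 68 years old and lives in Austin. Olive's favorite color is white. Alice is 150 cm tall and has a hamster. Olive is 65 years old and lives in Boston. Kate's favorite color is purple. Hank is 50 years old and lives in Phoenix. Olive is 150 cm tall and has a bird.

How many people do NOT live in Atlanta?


Not in Atlanta: 4

4


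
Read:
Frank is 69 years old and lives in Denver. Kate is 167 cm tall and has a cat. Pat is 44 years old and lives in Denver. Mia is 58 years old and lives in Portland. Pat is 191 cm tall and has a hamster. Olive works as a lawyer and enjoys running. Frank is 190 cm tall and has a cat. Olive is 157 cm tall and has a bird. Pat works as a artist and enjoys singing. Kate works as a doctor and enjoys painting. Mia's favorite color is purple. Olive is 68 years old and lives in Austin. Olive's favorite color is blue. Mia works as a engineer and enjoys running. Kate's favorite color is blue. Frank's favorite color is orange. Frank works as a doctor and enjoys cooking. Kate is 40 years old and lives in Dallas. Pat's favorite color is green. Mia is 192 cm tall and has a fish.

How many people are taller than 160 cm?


Taller than 160: 4

4


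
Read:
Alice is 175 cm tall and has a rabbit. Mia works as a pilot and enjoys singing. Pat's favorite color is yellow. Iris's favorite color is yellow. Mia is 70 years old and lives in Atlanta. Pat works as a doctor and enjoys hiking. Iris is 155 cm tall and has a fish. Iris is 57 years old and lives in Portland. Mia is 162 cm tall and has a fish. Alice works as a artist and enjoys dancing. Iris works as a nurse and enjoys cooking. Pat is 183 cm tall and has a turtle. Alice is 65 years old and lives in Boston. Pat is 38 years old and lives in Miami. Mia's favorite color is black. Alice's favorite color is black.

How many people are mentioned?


People: Alice, Pat, Iris, Mia. Count = 4

4


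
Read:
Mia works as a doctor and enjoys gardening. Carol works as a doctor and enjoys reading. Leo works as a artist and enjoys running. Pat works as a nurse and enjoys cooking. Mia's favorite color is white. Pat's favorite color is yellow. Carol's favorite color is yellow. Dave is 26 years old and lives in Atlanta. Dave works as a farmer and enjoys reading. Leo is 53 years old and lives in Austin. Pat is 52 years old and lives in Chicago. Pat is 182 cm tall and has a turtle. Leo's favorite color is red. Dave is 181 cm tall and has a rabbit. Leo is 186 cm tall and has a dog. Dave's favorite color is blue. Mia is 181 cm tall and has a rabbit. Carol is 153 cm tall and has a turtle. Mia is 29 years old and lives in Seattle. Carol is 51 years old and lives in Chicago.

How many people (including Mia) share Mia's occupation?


Mia is a doctor. Count = 2

2


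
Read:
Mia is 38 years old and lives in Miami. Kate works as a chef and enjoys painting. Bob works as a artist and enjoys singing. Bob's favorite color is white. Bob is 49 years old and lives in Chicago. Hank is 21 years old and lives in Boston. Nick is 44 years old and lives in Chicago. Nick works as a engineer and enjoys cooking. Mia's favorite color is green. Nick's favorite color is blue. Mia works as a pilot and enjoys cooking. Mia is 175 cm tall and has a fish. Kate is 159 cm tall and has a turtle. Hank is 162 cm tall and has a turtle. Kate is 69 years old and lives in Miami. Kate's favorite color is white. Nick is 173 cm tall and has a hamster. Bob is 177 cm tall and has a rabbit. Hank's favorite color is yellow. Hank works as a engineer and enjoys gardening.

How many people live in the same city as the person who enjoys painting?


Person with hobby painting is Kate, city Miami. Count = 2

2


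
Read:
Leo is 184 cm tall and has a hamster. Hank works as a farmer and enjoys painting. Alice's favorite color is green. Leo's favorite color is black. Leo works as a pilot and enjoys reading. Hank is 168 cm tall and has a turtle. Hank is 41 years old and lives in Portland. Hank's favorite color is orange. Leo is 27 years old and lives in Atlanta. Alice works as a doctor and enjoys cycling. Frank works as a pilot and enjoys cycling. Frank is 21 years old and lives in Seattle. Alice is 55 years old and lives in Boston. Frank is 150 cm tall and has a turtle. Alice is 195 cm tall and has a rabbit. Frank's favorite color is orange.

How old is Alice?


Alice is 55 years old

55


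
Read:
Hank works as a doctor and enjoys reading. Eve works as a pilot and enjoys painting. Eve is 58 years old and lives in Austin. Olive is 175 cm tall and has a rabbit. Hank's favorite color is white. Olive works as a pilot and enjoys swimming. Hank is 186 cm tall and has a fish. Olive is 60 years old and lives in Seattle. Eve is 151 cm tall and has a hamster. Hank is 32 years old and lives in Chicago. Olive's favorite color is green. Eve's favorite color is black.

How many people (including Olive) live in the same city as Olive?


Olive lives in Seattle. Count = 1

1


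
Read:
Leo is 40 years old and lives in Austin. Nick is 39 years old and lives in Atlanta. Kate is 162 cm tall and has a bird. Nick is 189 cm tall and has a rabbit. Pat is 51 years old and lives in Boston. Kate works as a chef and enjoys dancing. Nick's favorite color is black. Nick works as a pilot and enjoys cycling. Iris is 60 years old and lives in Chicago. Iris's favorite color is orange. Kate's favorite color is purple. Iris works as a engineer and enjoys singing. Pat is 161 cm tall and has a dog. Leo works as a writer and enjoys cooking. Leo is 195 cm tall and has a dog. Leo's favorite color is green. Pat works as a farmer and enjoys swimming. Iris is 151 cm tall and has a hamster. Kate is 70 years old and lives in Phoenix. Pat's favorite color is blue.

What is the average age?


Sum=260, n=5, avg=52

52


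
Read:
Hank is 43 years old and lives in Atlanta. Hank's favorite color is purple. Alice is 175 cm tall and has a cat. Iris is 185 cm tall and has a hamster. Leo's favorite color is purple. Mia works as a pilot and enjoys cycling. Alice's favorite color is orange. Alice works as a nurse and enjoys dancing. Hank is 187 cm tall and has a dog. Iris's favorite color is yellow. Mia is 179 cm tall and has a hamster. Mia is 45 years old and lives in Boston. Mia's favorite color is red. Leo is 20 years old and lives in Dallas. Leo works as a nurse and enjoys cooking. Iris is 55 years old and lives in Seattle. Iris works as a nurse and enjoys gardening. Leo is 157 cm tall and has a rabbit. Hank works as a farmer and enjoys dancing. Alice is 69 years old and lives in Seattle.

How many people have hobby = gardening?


Count: 1

1


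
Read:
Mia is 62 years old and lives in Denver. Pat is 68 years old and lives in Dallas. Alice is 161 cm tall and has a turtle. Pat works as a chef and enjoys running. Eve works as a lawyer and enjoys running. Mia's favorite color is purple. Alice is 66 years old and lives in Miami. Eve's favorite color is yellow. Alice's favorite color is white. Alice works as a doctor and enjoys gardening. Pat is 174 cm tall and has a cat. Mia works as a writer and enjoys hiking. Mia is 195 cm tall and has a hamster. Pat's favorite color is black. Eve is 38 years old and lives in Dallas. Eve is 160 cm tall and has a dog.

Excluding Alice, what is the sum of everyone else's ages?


Sum (excluding Alice): 168

168


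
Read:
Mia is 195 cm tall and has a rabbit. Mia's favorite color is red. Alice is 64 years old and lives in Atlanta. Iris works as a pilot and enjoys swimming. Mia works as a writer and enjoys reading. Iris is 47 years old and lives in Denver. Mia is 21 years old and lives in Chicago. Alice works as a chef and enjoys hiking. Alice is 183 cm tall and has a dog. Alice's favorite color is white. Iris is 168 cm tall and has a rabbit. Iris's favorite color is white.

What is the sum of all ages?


64+47+21 = 132

132


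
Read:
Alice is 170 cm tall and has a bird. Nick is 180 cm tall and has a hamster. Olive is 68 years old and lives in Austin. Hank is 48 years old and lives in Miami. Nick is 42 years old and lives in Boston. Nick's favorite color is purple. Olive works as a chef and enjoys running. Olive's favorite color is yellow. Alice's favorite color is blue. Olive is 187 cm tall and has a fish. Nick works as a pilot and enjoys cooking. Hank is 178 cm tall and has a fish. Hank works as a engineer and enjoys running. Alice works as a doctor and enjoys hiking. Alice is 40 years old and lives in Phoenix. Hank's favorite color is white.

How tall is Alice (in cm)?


Alice is 170 cm tall

170


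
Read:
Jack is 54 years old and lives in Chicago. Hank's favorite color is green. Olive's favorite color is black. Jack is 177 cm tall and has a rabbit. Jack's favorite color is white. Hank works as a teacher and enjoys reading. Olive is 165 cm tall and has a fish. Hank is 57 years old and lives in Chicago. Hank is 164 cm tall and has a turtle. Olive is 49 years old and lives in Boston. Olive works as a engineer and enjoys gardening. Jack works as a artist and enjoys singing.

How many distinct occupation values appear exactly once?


Unique occupation values: 3

3


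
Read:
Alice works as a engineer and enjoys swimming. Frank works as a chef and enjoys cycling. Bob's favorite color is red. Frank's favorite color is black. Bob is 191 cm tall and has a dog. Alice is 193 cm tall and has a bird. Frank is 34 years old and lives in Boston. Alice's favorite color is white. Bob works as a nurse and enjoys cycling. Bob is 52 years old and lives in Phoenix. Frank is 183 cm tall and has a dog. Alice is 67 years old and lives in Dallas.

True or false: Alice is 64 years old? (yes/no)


Alice is actually 67. no

no


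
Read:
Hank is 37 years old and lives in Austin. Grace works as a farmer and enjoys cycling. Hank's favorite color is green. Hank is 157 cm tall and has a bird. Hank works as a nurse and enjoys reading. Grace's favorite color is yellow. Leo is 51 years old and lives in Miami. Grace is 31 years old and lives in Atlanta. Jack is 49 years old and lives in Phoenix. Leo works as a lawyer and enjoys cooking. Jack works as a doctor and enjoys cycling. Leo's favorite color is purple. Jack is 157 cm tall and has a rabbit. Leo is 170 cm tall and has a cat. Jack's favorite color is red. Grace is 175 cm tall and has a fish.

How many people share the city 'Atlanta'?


Count: 1

1
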